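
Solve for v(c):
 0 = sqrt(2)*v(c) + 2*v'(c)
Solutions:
 v(c) = C1*exp(-sqrt(2)*c/2)


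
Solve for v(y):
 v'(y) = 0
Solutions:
 v(y) = C1


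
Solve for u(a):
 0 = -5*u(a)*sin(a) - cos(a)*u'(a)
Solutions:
 u(a) = C1*cos(a)^5


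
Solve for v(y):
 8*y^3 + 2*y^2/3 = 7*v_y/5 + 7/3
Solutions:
 v(y) = C1 + 10*y^4/7 + 10*y^3/63 - 5*y/3


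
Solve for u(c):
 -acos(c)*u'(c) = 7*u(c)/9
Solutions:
 u(c) = C1*exp(-7*Integral(1/acos(c), c)/9)


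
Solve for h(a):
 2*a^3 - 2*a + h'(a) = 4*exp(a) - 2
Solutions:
 h(a) = C1 - a^4/2 + a^2 - 2*a + 4*exp(a)


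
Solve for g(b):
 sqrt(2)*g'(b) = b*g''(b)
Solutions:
 g(b) = C1 + C2*b^(1 + sqrt(2))


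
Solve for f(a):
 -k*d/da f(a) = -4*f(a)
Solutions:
 f(a) = C1*exp(4*a/k)


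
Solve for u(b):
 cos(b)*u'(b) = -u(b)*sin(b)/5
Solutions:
 u(b) = C1*cos(b)^(1/5)


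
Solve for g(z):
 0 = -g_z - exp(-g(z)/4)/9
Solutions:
 g(z) = 4*log(C1 - z/36)


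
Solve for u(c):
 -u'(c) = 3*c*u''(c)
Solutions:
 u(c) = C1 + C2*c^(2/3)


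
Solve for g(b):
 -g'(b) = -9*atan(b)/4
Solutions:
 g(b) = C1 + 9*b*atan(b)/4 - 9*log(b^2 + 1)/8


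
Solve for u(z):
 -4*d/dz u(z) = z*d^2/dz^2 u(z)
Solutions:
 u(z) = C1 + C2/z^3


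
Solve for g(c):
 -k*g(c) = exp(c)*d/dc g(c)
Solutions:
 g(c) = C1*exp(k*exp(-c))


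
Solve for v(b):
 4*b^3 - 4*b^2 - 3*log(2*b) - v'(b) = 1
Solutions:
 v(b) = C1 + b^4 - 4*b^3/3 - 3*b*log(b) - b*log(8) + 2*b


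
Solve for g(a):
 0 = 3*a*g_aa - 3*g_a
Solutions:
 g(a) = C1 + C2*a^2


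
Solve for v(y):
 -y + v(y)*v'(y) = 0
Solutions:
 v(y) = -sqrt(C1 + y^2)
 v(y) = sqrt(C1 + y^2)


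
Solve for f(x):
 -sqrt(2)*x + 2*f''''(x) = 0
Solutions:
 f(x) = C1 + C2*x + C3*x^2 + C4*x^3 + sqrt(2)*x^5/240


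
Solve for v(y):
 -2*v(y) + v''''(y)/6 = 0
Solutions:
 v(y) = C1*exp(-sqrt(2)*3^(1/4)*y) + C2*exp(sqrt(2)*3^(1/4)*y) + C3*sin(sqrt(2)*3^(1/4)*y) + C4*cos(sqrt(2)*3^(1/4)*y)


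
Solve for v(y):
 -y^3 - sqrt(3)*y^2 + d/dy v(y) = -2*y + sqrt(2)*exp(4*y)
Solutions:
 v(y) = C1 + y^4/4 + sqrt(3)*y^3/3 - y^2 + sqrt(2)*exp(4*y)/4


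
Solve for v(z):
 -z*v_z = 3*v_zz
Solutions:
 v(z) = C1 + C2*erf(sqrt(6)*z/6)


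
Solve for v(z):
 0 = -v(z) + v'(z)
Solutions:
 v(z) = C1*exp(z)


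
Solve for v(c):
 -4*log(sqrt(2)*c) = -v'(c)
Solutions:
 v(c) = C1 + 4*c*log(c) - 4*c + c*log(4)


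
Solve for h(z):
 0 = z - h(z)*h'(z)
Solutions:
 h(z) = -sqrt(C1 + z^2)
 h(z) = sqrt(C1 + z^2)


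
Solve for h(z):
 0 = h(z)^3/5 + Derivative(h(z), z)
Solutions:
 h(z) = -sqrt(10)*sqrt(-1/(C1 - z))/2
 h(z) = sqrt(10)*sqrt(-1/(C1 - z))/2


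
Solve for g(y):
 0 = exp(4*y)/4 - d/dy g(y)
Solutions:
 g(y) = C1 + exp(4*y)/16


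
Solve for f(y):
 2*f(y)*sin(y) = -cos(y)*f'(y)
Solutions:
 f(y) = C1*cos(y)^2


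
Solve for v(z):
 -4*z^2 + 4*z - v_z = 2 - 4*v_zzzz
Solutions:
 v(z) = C1 + C4*exp(2^(1/3)*z/2) - 4*z^3/3 + 2*z^2 - 2*z + (C2*sin(2^(1/3)*sqrt(3)*z/4) + C3*cos(2^(1/3)*sqrt(3)*z/4))*exp(-2^(1/3)*z/4)


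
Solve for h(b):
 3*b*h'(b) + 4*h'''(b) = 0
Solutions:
 h(b) = C1 + Integral(C2*airyai(-6^(1/3)*b/2) + C3*airybi(-6^(1/3)*b/2), b)


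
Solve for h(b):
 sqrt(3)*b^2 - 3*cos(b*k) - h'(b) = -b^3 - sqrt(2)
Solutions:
 h(b) = C1 + b^4/4 + sqrt(3)*b^3/3 + sqrt(2)*b - 3*sin(b*k)/k


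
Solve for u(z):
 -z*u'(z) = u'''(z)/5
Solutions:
 u(z) = C1 + Integral(C2*airyai(-5^(1/3)*z) + C3*airybi(-5^(1/3)*z), z)


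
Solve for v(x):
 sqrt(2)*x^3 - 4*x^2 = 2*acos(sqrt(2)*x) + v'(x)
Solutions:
 v(x) = C1 + sqrt(2)*x^4/4 - 4*x^3/3 - 2*x*acos(sqrt(2)*x) + sqrt(2)*sqrt(1 - 2*x^2)


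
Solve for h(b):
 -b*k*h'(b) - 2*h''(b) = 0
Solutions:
 h(b) = Piecewise((-sqrt(pi)*C1*erf(b*sqrt(k)/2)/sqrt(k) - C2, (k > 0) | (k < 0)), (-C1*b - C2, True))


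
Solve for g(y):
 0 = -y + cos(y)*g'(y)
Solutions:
 g(y) = C1 + Integral(y/cos(y), y)


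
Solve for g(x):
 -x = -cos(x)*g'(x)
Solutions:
 g(x) = C1 + Integral(x/cos(x), x)


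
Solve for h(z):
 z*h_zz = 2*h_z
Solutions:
 h(z) = C1 + C2*z^3


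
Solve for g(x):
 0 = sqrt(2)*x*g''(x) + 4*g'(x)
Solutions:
 g(x) = C1 + C2*x^(1 - 2*sqrt(2))


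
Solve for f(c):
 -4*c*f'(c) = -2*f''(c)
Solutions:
 f(c) = C1 + C2*erfi(c)


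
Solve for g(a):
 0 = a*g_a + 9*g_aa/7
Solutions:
 g(a) = C1 + C2*erf(sqrt(14)*a/6)


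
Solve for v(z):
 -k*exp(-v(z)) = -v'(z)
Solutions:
 v(z) = log(C1 + k*z)


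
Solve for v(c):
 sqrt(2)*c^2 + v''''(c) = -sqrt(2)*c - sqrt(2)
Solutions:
 v(c) = C1 + C2*c + C3*c^2 + C4*c^3 - sqrt(2)*c^6/360 - sqrt(2)*c^5/120 - sqrt(2)*c^4/24


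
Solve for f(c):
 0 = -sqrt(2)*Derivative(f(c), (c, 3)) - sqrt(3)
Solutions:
 f(c) = C1 + C2*c + C3*c^2 - sqrt(6)*c^3/12


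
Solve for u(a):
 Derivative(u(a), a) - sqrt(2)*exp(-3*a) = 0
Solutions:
 u(a) = C1 - sqrt(2)*exp(-3*a)/3


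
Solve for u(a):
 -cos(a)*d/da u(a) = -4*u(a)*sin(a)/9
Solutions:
 u(a) = C1/cos(a)^(4/9)


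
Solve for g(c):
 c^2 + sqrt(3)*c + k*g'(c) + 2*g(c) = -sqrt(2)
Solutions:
 g(c) = C1*exp(-2*c/k) - c^2/2 + c*k/2 - sqrt(3)*c/2 - k^2/4 + sqrt(3)*k/4 - sqrt(2)/2


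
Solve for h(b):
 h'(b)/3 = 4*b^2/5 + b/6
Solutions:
 h(b) = C1 + 4*b^3/5 + b^2/4


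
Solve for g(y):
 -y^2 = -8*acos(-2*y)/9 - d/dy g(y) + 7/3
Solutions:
 g(y) = C1 + y^3/3 - 8*y*acos(-2*y)/9 + 7*y/3 - 4*sqrt(1 - 4*y^2)/9


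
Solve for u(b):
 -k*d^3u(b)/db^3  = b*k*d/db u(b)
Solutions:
 u(b) = C1 + Integral(C2*airyai(-b) + C3*airybi(-b), b)


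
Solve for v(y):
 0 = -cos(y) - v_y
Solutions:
 v(y) = C1 - sin(y)


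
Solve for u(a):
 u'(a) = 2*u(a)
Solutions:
 u(a) = C1*exp(2*a)


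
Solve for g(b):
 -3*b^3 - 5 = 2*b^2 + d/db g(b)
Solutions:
 g(b) = C1 - 3*b^4/4 - 2*b^3/3 - 5*b


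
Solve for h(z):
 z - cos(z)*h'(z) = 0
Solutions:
 h(z) = C1 + Integral(z/cos(z), z)


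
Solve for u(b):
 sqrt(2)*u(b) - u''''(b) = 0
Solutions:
 u(b) = C1*exp(-2^(1/8)*b) + C2*exp(2^(1/8)*b) + C3*sin(2^(1/8)*b) + C4*cos(2^(1/8)*b)


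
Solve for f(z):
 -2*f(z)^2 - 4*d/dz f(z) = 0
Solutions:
 f(z) = 2/(C1 + z)


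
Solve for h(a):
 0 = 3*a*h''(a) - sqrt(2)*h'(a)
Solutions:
 h(a) = C1 + C2*a^(sqrt(2)/3 + 1)


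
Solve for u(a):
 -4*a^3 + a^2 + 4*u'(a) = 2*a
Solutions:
 u(a) = C1 + a^4/4 - a^3/12 + a^2/4


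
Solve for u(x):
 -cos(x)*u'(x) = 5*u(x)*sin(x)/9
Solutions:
 u(x) = C1*cos(x)^(5/9)


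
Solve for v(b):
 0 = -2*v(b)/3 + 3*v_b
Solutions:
 v(b) = C1*exp(2*b/9)


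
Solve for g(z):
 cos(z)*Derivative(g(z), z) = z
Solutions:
 g(z) = C1 + Integral(z/cos(z), z)


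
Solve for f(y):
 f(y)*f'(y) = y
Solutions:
 f(y) = -sqrt(C1 + y^2)
 f(y) = sqrt(C1 + y^2)


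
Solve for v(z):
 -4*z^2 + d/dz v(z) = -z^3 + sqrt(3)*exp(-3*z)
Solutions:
 v(z) = C1 - z^4/4 + 4*z^3/3 - sqrt(3)*exp(-3*z)/3


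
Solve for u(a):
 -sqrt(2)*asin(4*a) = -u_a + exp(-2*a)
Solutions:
 u(a) = C1 + sqrt(2)*a*asin(4*a) + sqrt(2)*sqrt(1 - 16*a^2)/4 - exp(-2*a)/2


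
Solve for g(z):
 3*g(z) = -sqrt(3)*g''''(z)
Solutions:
 g(z) = (C1*sin(sqrt(2)*3^(1/8)*z/2) + C2*cos(sqrt(2)*3^(1/8)*z/2))*exp(-sqrt(2)*3^(1/8)*z/2) + (C3*sin(sqrt(2)*3^(1/8)*z/2) + C4*cos(sqrt(2)*3^(1/8)*z/2))*exp(sqrt(2)*3^(1/8)*z/2)


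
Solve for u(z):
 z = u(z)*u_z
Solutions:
 u(z) = -sqrt(C1 + z^2)
 u(z) = sqrt(C1 + z^2)


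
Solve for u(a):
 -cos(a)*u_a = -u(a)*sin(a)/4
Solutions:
 u(a) = C1/cos(a)^(1/4)


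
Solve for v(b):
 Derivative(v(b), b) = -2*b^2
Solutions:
 v(b) = C1 - 2*b^3/3


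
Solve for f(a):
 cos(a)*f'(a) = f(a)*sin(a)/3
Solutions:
 f(a) = C1/cos(a)^(1/3)


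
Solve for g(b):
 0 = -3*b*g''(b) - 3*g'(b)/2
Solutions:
 g(b) = C1 + C2*sqrt(b)


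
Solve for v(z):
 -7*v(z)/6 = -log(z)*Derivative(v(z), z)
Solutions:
 v(z) = C1*exp(7*li(z)/6)


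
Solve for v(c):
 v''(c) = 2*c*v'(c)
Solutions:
 v(c) = C1 + C2*erfi(c)


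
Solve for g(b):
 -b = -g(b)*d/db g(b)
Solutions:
 g(b) = -sqrt(C1 + b^2)
 g(b) = sqrt(C1 + b^2)


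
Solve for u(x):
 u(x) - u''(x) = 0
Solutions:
 u(x) = C1*exp(-x) + C2*exp(x)


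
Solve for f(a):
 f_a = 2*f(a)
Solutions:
 f(a) = C1*exp(2*a)


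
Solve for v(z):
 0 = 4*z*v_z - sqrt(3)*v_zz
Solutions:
 v(z) = C1 + C2*erfi(sqrt(2)*3^(3/4)*z/3)


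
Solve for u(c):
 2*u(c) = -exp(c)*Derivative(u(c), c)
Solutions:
 u(c) = C1*exp(2*exp(-c))


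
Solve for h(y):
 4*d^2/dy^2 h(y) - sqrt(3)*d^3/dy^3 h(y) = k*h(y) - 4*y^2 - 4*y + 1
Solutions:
 h(y) = C1*exp(y*(2^(2/3)*sqrt(3)*(81*k + sqrt((81*k - 128)^2 - 16384) - 128)^(1/3) - 3*2^(2/3)*I*(81*k + sqrt((81*k - 128)^2 - 16384) - 128)^(1/3) + 16*sqrt(3) - 384*2^(1/3)/((-sqrt(3) + 3*I)*(81*k + sqrt((81*k - 128)^2 - 16384) - 128)^(1/3)))/36) + C2*exp(y*(2^(2/3)*sqrt(3)*(81*k + sqrt((81*k - 128)^2 - 16384) - 128)^(1/3) + 3*2^(2/3)*I*(81*k + sqrt((81*k - 128)^2 - 16384) - 128)^(1/3) + 16*sqrt(3) + 384*2^(1/3)/((sqrt(3) + 3*I)*(81*k + sqrt((81*k - 128)^2 - 16384) - 128)^(1/3)))/36) + C3*exp(sqrt(3)*y*(-2^(2/3)*(81*k + sqrt((81*k - 128)^2 - 16384) - 128)^(1/3) + 8 - 32*2^(1/3)/(81*k + sqrt((81*k - 128)^2 - 16384) - 128)^(1/3))/18) + 4*y^2/k + 4*y/k - 1/k + 32/k^2


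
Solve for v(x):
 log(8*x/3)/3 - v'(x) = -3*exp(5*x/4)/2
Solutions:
 v(x) = C1 + x*log(x)/3 + x*(-log(3)/3 - 1/3 + log(2)) + 6*exp(5*x/4)/5


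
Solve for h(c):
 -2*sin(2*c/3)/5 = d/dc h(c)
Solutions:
 h(c) = C1 + 3*cos(2*c/3)/5


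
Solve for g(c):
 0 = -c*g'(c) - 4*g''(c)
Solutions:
 g(c) = C1 + C2*erf(sqrt(2)*c/4)


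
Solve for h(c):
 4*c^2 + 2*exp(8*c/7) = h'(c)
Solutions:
 h(c) = C1 + 4*c^3/3 + 7*exp(8*c/7)/4


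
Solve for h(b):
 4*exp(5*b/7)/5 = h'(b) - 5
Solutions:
 h(b) = C1 + 5*b + 28*exp(5*b/7)/25


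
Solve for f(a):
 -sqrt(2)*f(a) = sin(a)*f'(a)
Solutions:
 f(a) = C1*(cos(a) + 1)^(sqrt(2)/2)/(cos(a) - 1)^(sqrt(2)/2)


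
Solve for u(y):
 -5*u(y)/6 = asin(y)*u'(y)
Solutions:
 u(y) = C1*exp(-5*Integral(1/asin(y), y)/6)


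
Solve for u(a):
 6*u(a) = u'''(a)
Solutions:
 u(a) = C3*exp(6^(1/3)*a) + (C1*sin(2^(1/3)*3^(5/6)*a/2) + C2*cos(2^(1/3)*3^(5/6)*a/2))*exp(-6^(1/3)*a/2)


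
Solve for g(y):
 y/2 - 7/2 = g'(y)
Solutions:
 g(y) = C1 + y^2/4 - 7*y/2


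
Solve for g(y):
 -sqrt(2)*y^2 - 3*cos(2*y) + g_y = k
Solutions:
 g(y) = C1 + k*y + sqrt(2)*y^3/3 + 3*sin(2*y)/2


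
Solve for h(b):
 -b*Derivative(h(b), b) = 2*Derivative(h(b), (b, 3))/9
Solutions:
 h(b) = C1 + Integral(C2*airyai(-6^(2/3)*b/2) + C3*airybi(-6^(2/3)*b/2), b)


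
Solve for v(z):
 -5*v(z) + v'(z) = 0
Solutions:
 v(z) = C1*exp(5*z)


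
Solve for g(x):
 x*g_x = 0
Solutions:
 g(x) = C1


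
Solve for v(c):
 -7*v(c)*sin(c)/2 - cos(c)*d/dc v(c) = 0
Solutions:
 v(c) = C1*cos(c)^(7/2)


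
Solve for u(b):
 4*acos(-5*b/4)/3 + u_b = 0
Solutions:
 u(b) = C1 - 4*b*acos(-5*b/4)/3 - 4*sqrt(16 - 25*b^2)/15


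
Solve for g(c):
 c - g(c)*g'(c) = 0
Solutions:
 g(c) = -sqrt(C1 + c^2)
 g(c) = sqrt(C1 + c^2)


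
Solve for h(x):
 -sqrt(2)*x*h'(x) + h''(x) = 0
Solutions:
 h(x) = C1 + C2*erfi(2^(3/4)*x/2)


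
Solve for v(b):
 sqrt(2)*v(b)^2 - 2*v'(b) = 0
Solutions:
 v(b) = -2/(C1 + sqrt(2)*b)


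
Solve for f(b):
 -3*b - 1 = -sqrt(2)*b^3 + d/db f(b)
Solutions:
 f(b) = C1 + sqrt(2)*b^4/4 - 3*b^2/2 - b


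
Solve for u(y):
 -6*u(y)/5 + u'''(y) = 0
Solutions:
 u(y) = C3*exp(5^(2/3)*6^(1/3)*y/5) + (C1*sin(2^(1/3)*3^(5/6)*5^(2/3)*y/10) + C2*cos(2^(1/3)*3^(5/6)*5^(2/3)*y/10))*exp(-5^(2/3)*6^(1/3)*y/10)


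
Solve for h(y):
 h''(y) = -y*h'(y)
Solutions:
 h(y) = C1 + C2*erf(sqrt(2)*y/2)


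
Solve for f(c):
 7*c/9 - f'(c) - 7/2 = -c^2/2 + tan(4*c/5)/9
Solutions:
 f(c) = C1 + c^3/6 + 7*c^2/18 - 7*c/2 + 5*log(cos(4*c/5))/36


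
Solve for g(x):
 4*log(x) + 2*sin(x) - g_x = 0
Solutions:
 g(x) = C1 + 4*x*log(x) - 4*x - 2*cos(x)


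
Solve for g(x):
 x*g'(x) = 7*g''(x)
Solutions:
 g(x) = C1 + C2*erfi(sqrt(14)*x/14)


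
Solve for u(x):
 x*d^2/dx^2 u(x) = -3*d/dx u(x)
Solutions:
 u(x) = C1 + C2/x^2


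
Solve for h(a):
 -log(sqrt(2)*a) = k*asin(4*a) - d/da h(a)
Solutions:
 h(a) = C1 + a*log(a) - a + a*log(2)/2 + k*(a*asin(4*a) + sqrt(1 - 16*a^2)/4)


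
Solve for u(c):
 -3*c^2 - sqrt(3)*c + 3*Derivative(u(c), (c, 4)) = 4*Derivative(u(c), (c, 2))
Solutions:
 u(c) = C1 + C2*c + C3*exp(-2*sqrt(3)*c/3) + C4*exp(2*sqrt(3)*c/3) - c^4/16 - sqrt(3)*c^3/24 - 9*c^2/16


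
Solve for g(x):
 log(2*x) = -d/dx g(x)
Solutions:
 g(x) = C1 - x*log(x) - x*log(2) + x


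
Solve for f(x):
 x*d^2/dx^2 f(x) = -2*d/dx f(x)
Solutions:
 f(x) = C1 + C2/x


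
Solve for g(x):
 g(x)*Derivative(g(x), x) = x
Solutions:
 g(x) = -sqrt(C1 + x^2)
 g(x) = sqrt(C1 + x^2)


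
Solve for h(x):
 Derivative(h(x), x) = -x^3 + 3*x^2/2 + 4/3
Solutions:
 h(x) = C1 - x^4/4 + x^3/2 + 4*x/3


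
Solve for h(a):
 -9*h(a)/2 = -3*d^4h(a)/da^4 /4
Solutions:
 h(a) = C1*exp(-6^(1/4)*a) + C2*exp(6^(1/4)*a) + C3*sin(6^(1/4)*a) + C4*cos(6^(1/4)*a)


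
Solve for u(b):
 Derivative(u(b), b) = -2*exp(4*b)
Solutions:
 u(b) = C1 - exp(4*b)/2


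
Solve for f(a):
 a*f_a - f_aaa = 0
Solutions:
 f(a) = C1 + Integral(C2*airyai(a) + C3*airybi(a), a)


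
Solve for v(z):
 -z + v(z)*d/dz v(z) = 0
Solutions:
 v(z) = -sqrt(C1 + z^2)
 v(z) = sqrt(C1 + z^2)


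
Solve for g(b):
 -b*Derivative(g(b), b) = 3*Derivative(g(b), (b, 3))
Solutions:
 g(b) = C1 + Integral(C2*airyai(-3^(2/3)*b/3) + C3*airybi(-3^(2/3)*b/3), b)


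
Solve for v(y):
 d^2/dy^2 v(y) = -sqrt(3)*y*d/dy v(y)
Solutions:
 v(y) = C1 + C2*erf(sqrt(2)*3^(1/4)*y/2)


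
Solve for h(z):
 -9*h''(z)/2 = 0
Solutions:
 h(z) = C1 + C2*z


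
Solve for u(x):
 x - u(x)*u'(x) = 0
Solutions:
 u(x) = -sqrt(C1 + x^2)
 u(x) = sqrt(C1 + x^2)


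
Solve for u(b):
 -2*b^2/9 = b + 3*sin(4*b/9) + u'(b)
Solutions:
 u(b) = C1 - 2*b^3/27 - b^2/2 + 27*cos(4*b/9)/4


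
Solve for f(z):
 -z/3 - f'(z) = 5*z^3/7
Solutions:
 f(z) = C1 - 5*z^4/28 - z^2/6


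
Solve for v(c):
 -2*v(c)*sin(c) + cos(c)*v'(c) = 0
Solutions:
 v(c) = C1/cos(c)^2


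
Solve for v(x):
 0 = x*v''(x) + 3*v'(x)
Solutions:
 v(x) = C1 + C2/x^2


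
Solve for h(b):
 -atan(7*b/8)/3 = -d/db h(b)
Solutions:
 h(b) = C1 + b*atan(7*b/8)/3 - 4*log(49*b^2 + 64)/21


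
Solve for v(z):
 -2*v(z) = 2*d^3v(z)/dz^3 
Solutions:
 v(z) = C3*exp(-z) + (C1*sin(sqrt(3)*z/2) + C2*cos(sqrt(3)*z/2))*exp(z/2)


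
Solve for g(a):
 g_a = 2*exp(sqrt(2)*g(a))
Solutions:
 g(a) = sqrt(2)*(2*log(-1/(C1 + 2*a)) - log(2))/4


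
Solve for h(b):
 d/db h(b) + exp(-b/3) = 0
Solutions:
 h(b) = C1 + 3*exp(-b/3)


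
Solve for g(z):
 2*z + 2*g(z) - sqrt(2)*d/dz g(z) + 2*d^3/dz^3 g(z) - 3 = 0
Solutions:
 g(z) = C1*exp(3^(1/3)*z*(2^(5/6)*3^(1/3)/(sqrt(3)*sqrt(27 - sqrt(2)) + 9)^(1/3) + 2^(2/3)*(sqrt(3)*sqrt(27 - sqrt(2)) + 9)^(1/3))/12)*sin(3^(1/6)*z*(-3*2^(5/6)/(sqrt(3)*sqrt(27 - sqrt(2)) + 9)^(1/3) + 6^(2/3)*(sqrt(3)*sqrt(27 - sqrt(2)) + 9)^(1/3))/12) + C2*exp(3^(1/3)*z*(2^(5/6)*3^(1/3)/(sqrt(3)*sqrt(27 - sqrt(2)) + 9)^(1/3) + 2^(2/3)*(sqrt(3)*sqrt(27 - sqrt(2)) + 9)^(1/3))/12)*cos(3^(1/6)*z*(-3*2^(5/6)/(sqrt(3)*sqrt(27 - sqrt(2)) + 9)^(1/3) + 6^(2/3)*(sqrt(3)*sqrt(27 - sqrt(2)) + 9)^(1/3))/12) + C3*exp(-3^(1/3)*z*(2^(5/6)*3^(1/3)/(sqrt(3)*sqrt(27 - sqrt(2)) + 9)^(1/3) + 2^(2/3)*(sqrt(3)*sqrt(27 - sqrt(2)) + 9)^(1/3))/6) - z - sqrt(2)/2 + 3/2


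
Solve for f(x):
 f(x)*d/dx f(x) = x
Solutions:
 f(x) = -sqrt(C1 + x^2)
 f(x) = sqrt(C1 + x^2)


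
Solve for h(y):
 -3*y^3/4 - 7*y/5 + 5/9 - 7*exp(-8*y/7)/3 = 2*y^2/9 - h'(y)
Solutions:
 h(y) = C1 + 3*y^4/16 + 2*y^3/27 + 7*y^2/10 - 5*y/9 - 49*exp(-8*y/7)/24


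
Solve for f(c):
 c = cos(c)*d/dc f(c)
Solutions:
 f(c) = C1 + Integral(c/cos(c), c)


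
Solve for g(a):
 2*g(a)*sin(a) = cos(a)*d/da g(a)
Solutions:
 g(a) = C1/cos(a)^2


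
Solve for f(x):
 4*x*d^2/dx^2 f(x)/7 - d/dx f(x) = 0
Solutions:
 f(x) = C1 + C2*x^(11/4)


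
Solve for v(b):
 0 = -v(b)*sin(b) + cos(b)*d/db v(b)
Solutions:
 v(b) = C1/cos(b)


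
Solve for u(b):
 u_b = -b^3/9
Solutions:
 u(b) = C1 - b^4/36


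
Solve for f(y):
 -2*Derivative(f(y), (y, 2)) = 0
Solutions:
 f(y) = C1 + C2*y


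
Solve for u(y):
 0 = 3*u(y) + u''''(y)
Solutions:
 u(y) = (C1*sin(sqrt(2)*3^(1/4)*y/2) + C2*cos(sqrt(2)*3^(1/4)*y/2))*exp(-sqrt(2)*3^(1/4)*y/2) + (C3*sin(sqrt(2)*3^(1/4)*y/2) + C4*cos(sqrt(2)*3^(1/4)*y/2))*exp(sqrt(2)*3^(1/4)*y/2)


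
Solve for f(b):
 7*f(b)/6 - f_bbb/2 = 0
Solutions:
 f(b) = C3*exp(3^(2/3)*7^(1/3)*b/3) + (C1*sin(3^(1/6)*7^(1/3)*b/2) + C2*cos(3^(1/6)*7^(1/3)*b/2))*exp(-3^(2/3)*7^(1/3)*b/6)


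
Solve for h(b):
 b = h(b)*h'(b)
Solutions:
 h(b) = -sqrt(C1 + b^2)
 h(b) = sqrt(C1 + b^2)


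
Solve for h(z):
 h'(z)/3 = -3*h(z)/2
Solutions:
 h(z) = C1*exp(-9*z/2)


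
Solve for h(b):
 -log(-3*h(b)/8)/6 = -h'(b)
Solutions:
 -6*Integral(1/(log(-_y) - 3*log(2) + log(3)), (_y, h(b))) = C1 - b


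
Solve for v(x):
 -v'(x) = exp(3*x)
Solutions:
 v(x) = C1 - exp(3*x)/3


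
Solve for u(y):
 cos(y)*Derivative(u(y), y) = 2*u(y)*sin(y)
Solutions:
 u(y) = C1/cos(y)^2


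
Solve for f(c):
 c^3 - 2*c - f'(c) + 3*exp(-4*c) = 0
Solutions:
 f(c) = C1 + c^4/4 - c^2 - 3*exp(-4*c)/4


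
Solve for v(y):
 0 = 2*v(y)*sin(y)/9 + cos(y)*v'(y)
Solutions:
 v(y) = C1*cos(y)^(2/9)


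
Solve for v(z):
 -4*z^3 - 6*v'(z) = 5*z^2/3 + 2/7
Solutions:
 v(z) = C1 - z^4/6 - 5*z^3/54 - z/21


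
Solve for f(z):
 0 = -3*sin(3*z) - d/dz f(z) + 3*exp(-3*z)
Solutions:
 f(z) = C1 + cos(3*z) - exp(-3*z)


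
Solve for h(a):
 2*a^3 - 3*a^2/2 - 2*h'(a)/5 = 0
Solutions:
 h(a) = C1 + 5*a^4/4 - 5*a^3/4


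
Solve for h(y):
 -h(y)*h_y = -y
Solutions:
 h(y) = -sqrt(C1 + y^2)
 h(y) = sqrt(C1 + y^2)


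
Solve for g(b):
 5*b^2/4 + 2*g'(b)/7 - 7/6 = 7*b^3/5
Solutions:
 g(b) = C1 + 49*b^4/40 - 35*b^3/24 + 49*b/12


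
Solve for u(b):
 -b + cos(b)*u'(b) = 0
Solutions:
 u(b) = C1 + Integral(b/cos(b), b)


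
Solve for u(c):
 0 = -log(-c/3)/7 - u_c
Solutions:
 u(c) = C1 - c*log(-c)/7 + c*(1 + log(3))/7


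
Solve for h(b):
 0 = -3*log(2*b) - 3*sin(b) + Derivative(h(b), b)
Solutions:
 h(b) = C1 + 3*b*log(b) - 3*b + 3*b*log(2) - 3*cos(b)


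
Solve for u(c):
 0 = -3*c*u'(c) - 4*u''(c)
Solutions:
 u(c) = C1 + C2*erf(sqrt(6)*c/4)


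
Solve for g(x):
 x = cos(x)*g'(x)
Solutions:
 g(x) = C1 + Integral(x/cos(x), x)


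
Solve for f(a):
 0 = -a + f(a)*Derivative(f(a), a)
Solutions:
 f(a) = -sqrt(C1 + a^2)
 f(a) = sqrt(C1 + a^2)


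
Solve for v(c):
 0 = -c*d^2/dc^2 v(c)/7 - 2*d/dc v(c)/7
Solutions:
 v(c) = C1 + C2/c


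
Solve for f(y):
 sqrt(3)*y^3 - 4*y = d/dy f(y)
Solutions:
 f(y) = C1 + sqrt(3)*y^4/4 - 2*y^2


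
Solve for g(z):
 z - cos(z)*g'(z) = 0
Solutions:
 g(z) = C1 + Integral(z/cos(z), z)


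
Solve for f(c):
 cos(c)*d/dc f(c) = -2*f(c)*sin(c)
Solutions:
 f(c) = C1*cos(c)^2


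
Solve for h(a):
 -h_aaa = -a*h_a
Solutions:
 h(a) = C1 + Integral(C2*airyai(a) + C3*airybi(a), a)


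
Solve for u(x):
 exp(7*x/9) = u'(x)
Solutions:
 u(x) = C1 + 9*exp(7*x/9)/7


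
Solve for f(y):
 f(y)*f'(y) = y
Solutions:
 f(y) = -sqrt(C1 + y^2)
 f(y) = sqrt(C1 + y^2)


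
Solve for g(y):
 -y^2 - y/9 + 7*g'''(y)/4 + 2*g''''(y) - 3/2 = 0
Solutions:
 g(y) = C1 + C2*y + C3*y^2 + C4*exp(-7*y/8) + y^5/105 - 137*y^4/2646 + 3515*y^3/9261


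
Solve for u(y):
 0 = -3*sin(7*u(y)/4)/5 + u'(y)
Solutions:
 -3*y/5 + 2*log(cos(7*u(y)/4) - 1)/7 - 2*log(cos(7*u(y)/4) + 1)/7 = C1


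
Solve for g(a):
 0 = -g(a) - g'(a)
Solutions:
 g(a) = C1*exp(-a)


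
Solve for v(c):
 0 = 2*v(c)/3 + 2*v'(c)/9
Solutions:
 v(c) = C1*exp(-3*c)


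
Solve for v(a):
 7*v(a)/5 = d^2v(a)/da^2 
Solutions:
 v(a) = C1*exp(-sqrt(35)*a/5) + C2*exp(sqrt(35)*a/5)


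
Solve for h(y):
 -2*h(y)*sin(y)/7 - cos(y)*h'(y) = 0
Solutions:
 h(y) = C1*cos(y)^(2/7)


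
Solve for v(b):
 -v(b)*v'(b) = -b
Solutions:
 v(b) = -sqrt(C1 + b^2)
 v(b) = sqrt(C1 + b^2)


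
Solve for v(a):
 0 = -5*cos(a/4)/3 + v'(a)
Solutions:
 v(a) = C1 + 20*sin(a/4)/3


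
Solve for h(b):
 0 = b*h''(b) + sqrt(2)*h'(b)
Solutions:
 h(b) = C1 + C2*b^(1 - sqrt(2))


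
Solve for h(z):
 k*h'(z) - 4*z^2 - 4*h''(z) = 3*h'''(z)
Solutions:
 h(z) = C1 + C2*exp(z*(sqrt(3*k + 4) - 2)/3) + C3*exp(-z*(sqrt(3*k + 4) + 2)/3) + 4*z^3/(3*k) + 16*z^2/k^2 + 24*z/k^2 + 128*z/k^3


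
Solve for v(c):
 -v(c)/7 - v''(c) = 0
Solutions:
 v(c) = C1*sin(sqrt(7)*c/7) + C2*cos(sqrt(7)*c/7)


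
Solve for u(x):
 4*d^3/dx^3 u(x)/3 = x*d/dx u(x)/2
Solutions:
 u(x) = C1 + Integral(C2*airyai(3^(1/3)*x/2) + C3*airybi(3^(1/3)*x/2), x)


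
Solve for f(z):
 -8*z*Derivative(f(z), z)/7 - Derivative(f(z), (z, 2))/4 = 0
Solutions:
 f(z) = C1 + C2*erf(4*sqrt(7)*z/7)


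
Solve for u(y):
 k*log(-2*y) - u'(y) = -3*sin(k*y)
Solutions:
 u(y) = C1 + k*y*(log(-y) - 1) + k*y*log(2) + 3*Piecewise((-cos(k*y)/k, Ne(k, 0)), (0, True))


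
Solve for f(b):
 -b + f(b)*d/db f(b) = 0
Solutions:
 f(b) = -sqrt(C1 + b^2)
 f(b) = sqrt(C1 + b^2)


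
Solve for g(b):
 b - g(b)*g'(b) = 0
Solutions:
 g(b) = -sqrt(C1 + b^2)
 g(b) = sqrt(C1 + b^2)


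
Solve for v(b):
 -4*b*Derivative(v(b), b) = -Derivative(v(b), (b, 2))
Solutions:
 v(b) = C1 + C2*erfi(sqrt(2)*b)


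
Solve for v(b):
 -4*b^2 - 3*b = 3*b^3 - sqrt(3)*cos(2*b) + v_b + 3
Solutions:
 v(b) = C1 - 3*b^4/4 - 4*b^3/3 - 3*b^2/2 - 3*b + sqrt(3)*sin(2*b)/2


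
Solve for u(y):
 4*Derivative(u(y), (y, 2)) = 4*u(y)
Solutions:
 u(y) = C1*exp(-y) + C2*exp(y)


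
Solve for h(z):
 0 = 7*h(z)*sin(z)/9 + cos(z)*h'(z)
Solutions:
 h(z) = C1*cos(z)^(7/9)


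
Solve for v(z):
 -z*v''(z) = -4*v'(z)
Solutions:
 v(z) = C1 + C2*z^5


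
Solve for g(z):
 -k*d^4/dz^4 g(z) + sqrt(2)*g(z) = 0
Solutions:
 g(z) = C1*exp(-2^(1/8)*z*(1/k)^(1/4)) + C2*exp(2^(1/8)*z*(1/k)^(1/4)) + C3*exp(-2^(1/8)*I*z*(1/k)^(1/4)) + C4*exp(2^(1/8)*I*z*(1/k)^(1/4))


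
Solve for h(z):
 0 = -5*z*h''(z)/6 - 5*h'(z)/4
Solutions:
 h(z) = C1 + C2/sqrt(z)


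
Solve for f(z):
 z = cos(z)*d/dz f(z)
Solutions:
 f(z) = C1 + Integral(z/cos(z), z)


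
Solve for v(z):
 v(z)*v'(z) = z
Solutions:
 v(z) = -sqrt(C1 + z^2)
 v(z) = sqrt(C1 + z^2)


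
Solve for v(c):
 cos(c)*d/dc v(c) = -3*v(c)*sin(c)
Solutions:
 v(c) = C1*cos(c)^3


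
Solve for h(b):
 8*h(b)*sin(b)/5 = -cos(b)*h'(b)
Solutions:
 h(b) = C1*cos(b)^(8/5)


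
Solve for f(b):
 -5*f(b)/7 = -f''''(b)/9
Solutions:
 f(b) = C1*exp(-sqrt(3)*5^(1/4)*7^(3/4)*b/7) + C2*exp(sqrt(3)*5^(1/4)*7^(3/4)*b/7) + C3*sin(sqrt(3)*5^(1/4)*7^(3/4)*b/7) + C4*cos(sqrt(3)*5^(1/4)*7^(3/4)*b/7)


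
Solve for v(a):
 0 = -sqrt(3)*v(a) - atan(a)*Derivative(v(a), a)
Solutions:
 v(a) = C1*exp(-sqrt(3)*Integral(1/atan(a), a))


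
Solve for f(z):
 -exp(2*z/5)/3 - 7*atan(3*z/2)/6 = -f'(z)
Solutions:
 f(z) = C1 + 7*z*atan(3*z/2)/6 + 5*exp(2*z/5)/6 - 7*log(9*z^2 + 4)/18


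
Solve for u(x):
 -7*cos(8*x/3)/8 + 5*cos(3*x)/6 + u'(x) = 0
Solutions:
 u(x) = C1 + 21*sin(8*x/3)/64 - 5*sin(3*x)/18


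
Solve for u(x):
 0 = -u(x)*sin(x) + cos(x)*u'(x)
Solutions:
 u(x) = C1/cos(x)


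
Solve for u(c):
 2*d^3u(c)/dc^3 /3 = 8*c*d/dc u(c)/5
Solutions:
 u(c) = C1 + Integral(C2*airyai(12^(1/3)*5^(2/3)*c/5) + C3*airybi(12^(1/3)*5^(2/3)*c/5), c)


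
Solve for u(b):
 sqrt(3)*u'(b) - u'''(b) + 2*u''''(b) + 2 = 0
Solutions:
 u(b) = C1 + C2*exp(b*((-1 + sqrt(-1 + (-1 + 54*sqrt(3))^2) + 54*sqrt(3))^(-1/3) + 2 + (-1 + sqrt(-1 + (-1 + 54*sqrt(3))^2) + 54*sqrt(3))^(1/3))/12)*sin(sqrt(3)*b*(-(-1 + sqrt(-1 + (-1 + 54*sqrt(3))^2) + 54*sqrt(3))^(1/3) + (-1 + sqrt(-1 + (-1 + 54*sqrt(3))^2) + 54*sqrt(3))^(-1/3))/12) + C3*exp(b*((-1 + sqrt(-1 + (-1 + 54*sqrt(3))^2) + 54*sqrt(3))^(-1/3) + 2 + (-1 + sqrt(-1 + (-1 + 54*sqrt(3))^2) + 54*sqrt(3))^(1/3))/12)*cos(sqrt(3)*b*(-(-1 + sqrt(-1 + (-1 + 54*sqrt(3))^2) + 54*sqrt(3))^(1/3) + (-1 + sqrt(-1 + (-1 + 54*sqrt(3))^2) + 54*sqrt(3))^(-1/3))/12) + C4*exp(b*(-(-1 + sqrt(-1 + (-1 + 54*sqrt(3))^2) + 54*sqrt(3))^(1/3) - 1/(-1 + sqrt(-1 + (-1 + 54*sqrt(3))^2) + 54*sqrt(3))^(1/3) + 1)/6) - 2*sqrt(3)*b/3


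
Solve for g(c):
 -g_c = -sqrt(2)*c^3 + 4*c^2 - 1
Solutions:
 g(c) = C1 + sqrt(2)*c^4/4 - 4*c^3/3 + c


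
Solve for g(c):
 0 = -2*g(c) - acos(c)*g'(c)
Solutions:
 g(c) = C1*exp(-2*Integral(1/acos(c), c))


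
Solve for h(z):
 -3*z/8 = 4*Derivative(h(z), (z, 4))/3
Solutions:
 h(z) = C1 + C2*z + C3*z^2 + C4*z^3 - 3*z^5/1280


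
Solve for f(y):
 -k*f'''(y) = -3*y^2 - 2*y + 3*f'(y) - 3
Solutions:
 f(y) = C1 + C2*exp(-sqrt(3)*y*sqrt(-1/k)) + C3*exp(sqrt(3)*y*sqrt(-1/k)) - 2*k*y/3 + y^3/3 + y^2/3 + y


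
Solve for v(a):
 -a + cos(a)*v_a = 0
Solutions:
 v(a) = C1 + Integral(a/cos(a), a)


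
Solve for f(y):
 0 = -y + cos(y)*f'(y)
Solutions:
 f(y) = C1 + Integral(y/cos(y), y)


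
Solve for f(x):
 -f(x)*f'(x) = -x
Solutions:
 f(x) = -sqrt(C1 + x^2)
 f(x) = sqrt(C1 + x^2)


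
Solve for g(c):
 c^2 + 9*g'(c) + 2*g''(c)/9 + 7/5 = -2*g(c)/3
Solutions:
 g(c) = C1*exp(c*(-81 + sqrt(6513))/4) + C2*exp(-c*(sqrt(6513) + 81)/4) - 3*c^2/2 + 81*c/2 - 10957/20


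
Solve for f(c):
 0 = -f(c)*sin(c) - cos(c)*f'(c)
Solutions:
 f(c) = C1*cos(c)


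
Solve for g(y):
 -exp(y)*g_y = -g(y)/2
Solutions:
 g(y) = C1*exp(-exp(-y)/2)


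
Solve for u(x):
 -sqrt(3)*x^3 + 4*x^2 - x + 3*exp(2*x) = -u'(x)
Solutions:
 u(x) = C1 + sqrt(3)*x^4/4 - 4*x^3/3 + x^2/2 - 3*exp(2*x)/2


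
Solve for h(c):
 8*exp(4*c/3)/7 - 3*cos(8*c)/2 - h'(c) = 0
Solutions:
 h(c) = C1 + 6*exp(4*c/3)/7 - 3*sin(8*c)/16


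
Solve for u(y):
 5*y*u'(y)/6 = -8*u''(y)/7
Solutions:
 u(y) = C1 + C2*erf(sqrt(210)*y/24)


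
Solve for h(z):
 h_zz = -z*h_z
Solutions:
 h(z) = C1 + C2*erf(sqrt(2)*z/2)


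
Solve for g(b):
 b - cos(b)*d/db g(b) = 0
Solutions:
 g(b) = C1 + Integral(b/cos(b), b)


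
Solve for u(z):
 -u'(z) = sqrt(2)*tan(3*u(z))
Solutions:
 u(z) = -asin(C1*exp(-3*sqrt(2)*z))/3 + pi/3
 u(z) = asin(C1*exp(-3*sqrt(2)*z))/3


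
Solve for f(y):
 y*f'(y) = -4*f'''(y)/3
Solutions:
 f(y) = C1 + Integral(C2*airyai(-6^(1/3)*y/2) + C3*airybi(-6^(1/3)*y/2), y)


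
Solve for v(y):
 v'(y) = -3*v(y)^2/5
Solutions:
 v(y) = 5/(C1 + 3*y)


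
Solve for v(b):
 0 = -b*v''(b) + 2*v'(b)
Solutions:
 v(b) = C1 + C2*b^3


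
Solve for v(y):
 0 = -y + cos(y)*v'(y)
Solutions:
 v(y) = C1 + Integral(y/cos(y), y)


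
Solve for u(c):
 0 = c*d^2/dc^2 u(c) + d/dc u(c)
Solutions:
 u(c) = C1 + C2*log(c)


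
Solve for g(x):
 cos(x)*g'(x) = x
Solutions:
 g(x) = C1 + Integral(x/cos(x), x)


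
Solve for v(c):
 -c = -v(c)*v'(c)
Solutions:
 v(c) = -sqrt(C1 + c^2)
 v(c) = sqrt(C1 + c^2)


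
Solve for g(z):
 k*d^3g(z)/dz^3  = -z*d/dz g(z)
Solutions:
 g(z) = C1 + Integral(C2*airyai(z*(-1/k)^(1/3)) + C3*airybi(z*(-1/k)^(1/3)), z)


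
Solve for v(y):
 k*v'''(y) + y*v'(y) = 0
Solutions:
 v(y) = C1 + Integral(C2*airyai(y*(-1/k)^(1/3)) + C3*airybi(y*(-1/k)^(1/3)), y)


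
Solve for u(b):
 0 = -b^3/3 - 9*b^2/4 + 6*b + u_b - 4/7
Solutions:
 u(b) = C1 + b^4/12 + 3*b^3/4 - 3*b^2 + 4*b/7


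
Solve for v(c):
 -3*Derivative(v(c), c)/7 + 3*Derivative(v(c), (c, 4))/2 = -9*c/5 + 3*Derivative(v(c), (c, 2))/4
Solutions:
 v(c) = C1 + C2*exp(-c*(7*252^(1/3)/(sqrt(1002) + 36)^(1/3) + 294^(1/3)*(sqrt(1002) + 36)^(1/3))/84)*sin(3^(1/6)*c*(-3^(2/3)*98^(1/3)*(sqrt(1002) + 36)^(1/3) + 21*28^(1/3)/(sqrt(1002) + 36)^(1/3))/84) + C3*exp(-c*(7*252^(1/3)/(sqrt(1002) + 36)^(1/3) + 294^(1/3)*(sqrt(1002) + 36)^(1/3))/84)*cos(3^(1/6)*c*(-3^(2/3)*98^(1/3)*(sqrt(1002) + 36)^(1/3) + 21*28^(1/3)/(sqrt(1002) + 36)^(1/3))/84) + C4*exp(c*(7*252^(1/3)/(sqrt(1002) + 36)^(1/3) + 294^(1/3)*(sqrt(1002) + 36)^(1/3))/42) + 21*c^2/10 - 147*c/20


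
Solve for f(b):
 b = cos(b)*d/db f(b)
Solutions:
 f(b) = C1 + Integral(b/cos(b), b)


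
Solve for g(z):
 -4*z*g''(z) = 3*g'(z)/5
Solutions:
 g(z) = C1 + C2*z^(17/20)


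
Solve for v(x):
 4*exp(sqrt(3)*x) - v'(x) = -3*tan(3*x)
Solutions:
 v(x) = C1 + 4*sqrt(3)*exp(sqrt(3)*x)/3 - log(cos(3*x))


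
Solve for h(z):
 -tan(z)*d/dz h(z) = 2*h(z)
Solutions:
 h(z) = C1/sin(z)^2


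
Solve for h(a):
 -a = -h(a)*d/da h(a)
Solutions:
 h(a) = -sqrt(C1 + a^2)
 h(a) = sqrt(C1 + a^2)


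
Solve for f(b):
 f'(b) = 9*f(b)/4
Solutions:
 f(b) = C1*exp(9*b/4)


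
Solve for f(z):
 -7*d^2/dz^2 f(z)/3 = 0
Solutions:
 f(z) = C1 + C2*z


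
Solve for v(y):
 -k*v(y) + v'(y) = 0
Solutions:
 v(y) = C1*exp(k*y)


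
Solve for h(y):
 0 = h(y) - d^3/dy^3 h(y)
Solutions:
 h(y) = C3*exp(y) + (C1*sin(sqrt(3)*y/2) + C2*cos(sqrt(3)*y/2))*exp(-y/2)


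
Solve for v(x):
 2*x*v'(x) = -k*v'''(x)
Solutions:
 v(x) = C1 + Integral(C2*airyai(2^(1/3)*x*(-1/k)^(1/3)) + C3*airybi(2^(1/3)*x*(-1/k)^(1/3)), x)


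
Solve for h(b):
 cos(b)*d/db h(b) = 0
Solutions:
 h(b) = C1


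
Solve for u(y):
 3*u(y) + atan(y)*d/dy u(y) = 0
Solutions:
 u(y) = C1*exp(-3*Integral(1/atan(y), y))


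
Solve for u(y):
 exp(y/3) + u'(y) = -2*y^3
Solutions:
 u(y) = C1 - y^4/2 - 3*exp(y/3)


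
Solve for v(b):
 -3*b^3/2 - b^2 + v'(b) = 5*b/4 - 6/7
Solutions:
 v(b) = C1 + 3*b^4/8 + b^3/3 + 5*b^2/8 - 6*b/7


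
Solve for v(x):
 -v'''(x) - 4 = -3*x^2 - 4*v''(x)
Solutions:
 v(x) = C1 + C2*x + C3*exp(4*x) - x^4/16 - x^3/16 + 29*x^2/64


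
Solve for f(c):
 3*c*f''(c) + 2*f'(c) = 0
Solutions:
 f(c) = C1 + C2*c^(1/3)


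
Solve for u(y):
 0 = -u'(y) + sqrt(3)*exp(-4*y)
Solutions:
 u(y) = C1 - sqrt(3)*exp(-4*y)/4


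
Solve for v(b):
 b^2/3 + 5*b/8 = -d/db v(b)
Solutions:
 v(b) = C1 - b^3/9 - 5*b^2/16


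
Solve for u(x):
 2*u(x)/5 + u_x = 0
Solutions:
 u(x) = C1*exp(-2*x/5)


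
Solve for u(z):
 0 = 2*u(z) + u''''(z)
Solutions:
 u(z) = (C1*sin(2^(3/4)*z/2) + C2*cos(2^(3/4)*z/2))*exp(-2^(3/4)*z/2) + (C3*sin(2^(3/4)*z/2) + C4*cos(2^(3/4)*z/2))*exp(2^(3/4)*z/2)


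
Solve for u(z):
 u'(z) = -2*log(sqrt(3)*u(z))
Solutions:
 Integral(1/(2*log(_y) + log(3)), (_y, u(z))) = C1 - z


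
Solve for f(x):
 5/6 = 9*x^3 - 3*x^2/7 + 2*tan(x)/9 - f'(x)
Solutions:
 f(x) = C1 + 9*x^4/4 - x^3/7 - 5*x/6 - 2*log(cos(x))/9


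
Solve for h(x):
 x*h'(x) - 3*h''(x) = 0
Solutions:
 h(x) = C1 + C2*erfi(sqrt(6)*x/6)


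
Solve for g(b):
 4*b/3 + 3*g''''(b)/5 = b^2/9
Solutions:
 g(b) = C1 + C2*b + C3*b^2 + C4*b^3 + b^6/1944 - b^5/54


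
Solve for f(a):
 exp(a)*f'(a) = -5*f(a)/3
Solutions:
 f(a) = C1*exp(5*exp(-a)/3)


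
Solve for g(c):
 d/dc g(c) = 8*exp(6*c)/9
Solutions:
 g(c) = C1 + 4*exp(6*c)/27


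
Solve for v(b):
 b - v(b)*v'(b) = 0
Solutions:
 v(b) = -sqrt(C1 + b^2)
 v(b) = sqrt(C1 + b^2)


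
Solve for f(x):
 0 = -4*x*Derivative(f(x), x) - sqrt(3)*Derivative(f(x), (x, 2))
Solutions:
 f(x) = C1 + C2*erf(sqrt(2)*3^(3/4)*x/3)


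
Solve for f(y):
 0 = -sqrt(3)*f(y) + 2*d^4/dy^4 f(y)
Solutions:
 f(y) = C1*exp(-2^(3/4)*3^(1/8)*y/2) + C2*exp(2^(3/4)*3^(1/8)*y/2) + C3*sin(2^(3/4)*3^(1/8)*y/2) + C4*cos(2^(3/4)*3^(1/8)*y/2)


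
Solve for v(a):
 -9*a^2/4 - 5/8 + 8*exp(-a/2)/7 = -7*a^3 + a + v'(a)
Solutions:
 v(a) = C1 + 7*a^4/4 - 3*a^3/4 - a^2/2 - 5*a/8 - 16*exp(-a/2)/7


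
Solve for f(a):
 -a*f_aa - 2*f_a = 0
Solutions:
 f(a) = C1 + C2/a


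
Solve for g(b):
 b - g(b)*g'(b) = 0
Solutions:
 g(b) = -sqrt(C1 + b^2)
 g(b) = sqrt(C1 + b^2)


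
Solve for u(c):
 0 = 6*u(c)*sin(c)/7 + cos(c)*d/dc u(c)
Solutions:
 u(c) = C1*cos(c)^(6/7)


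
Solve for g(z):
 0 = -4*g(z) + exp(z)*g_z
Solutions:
 g(z) = C1*exp(-4*exp(-z))


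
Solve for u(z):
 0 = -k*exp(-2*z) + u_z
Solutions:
 u(z) = C1 - k*exp(-2*z)/2


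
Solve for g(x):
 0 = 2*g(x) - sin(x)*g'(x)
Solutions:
 g(x) = C1*(cos(x) - 1)/(cos(x) + 1)


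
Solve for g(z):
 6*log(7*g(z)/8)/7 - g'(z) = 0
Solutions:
 7*Integral(1/(-log(_y) - log(7) + 3*log(2)), (_y, g(z)))/6 = C1 - z


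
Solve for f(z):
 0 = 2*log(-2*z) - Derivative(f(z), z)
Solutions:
 f(z) = C1 + 2*z*log(-z) + 2*z*(-1 + log(2))


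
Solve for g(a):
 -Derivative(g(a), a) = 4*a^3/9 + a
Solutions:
 g(a) = C1 - a^4/9 - a^2/2


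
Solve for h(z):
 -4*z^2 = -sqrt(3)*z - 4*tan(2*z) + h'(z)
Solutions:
 h(z) = C1 - 4*z^3/3 + sqrt(3)*z^2/2 - 2*log(cos(2*z))


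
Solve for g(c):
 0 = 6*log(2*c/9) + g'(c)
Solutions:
 g(c) = C1 - 6*c*log(c) + 6*c + c*log(531441/64)


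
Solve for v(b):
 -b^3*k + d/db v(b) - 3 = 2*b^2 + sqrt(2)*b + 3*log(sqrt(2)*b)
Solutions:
 v(b) = C1 + b^4*k/4 + 2*b^3/3 + sqrt(2)*b^2/2 + 3*b*log(b) + 3*b*log(2)/2


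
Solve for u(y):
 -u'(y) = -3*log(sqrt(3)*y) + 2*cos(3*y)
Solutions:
 u(y) = C1 + 3*y*log(y) - 3*y + 3*y*log(3)/2 - 2*sin(3*y)/3


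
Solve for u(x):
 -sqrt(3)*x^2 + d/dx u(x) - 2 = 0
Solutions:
 u(x) = C1 + sqrt(3)*x^3/3 + 2*x


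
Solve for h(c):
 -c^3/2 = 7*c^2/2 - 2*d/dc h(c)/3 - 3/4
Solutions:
 h(c) = C1 + 3*c^4/16 + 7*c^3/4 - 9*c/8


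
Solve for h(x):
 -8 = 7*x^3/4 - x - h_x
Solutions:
 h(x) = C1 + 7*x^4/16 - x^2/2 + 8*x


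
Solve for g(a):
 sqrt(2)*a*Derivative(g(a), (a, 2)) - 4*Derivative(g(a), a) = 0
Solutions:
 g(a) = C1 + C2*a^(1 + 2*sqrt(2))


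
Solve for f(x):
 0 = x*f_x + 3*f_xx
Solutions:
 f(x) = C1 + C2*erf(sqrt(6)*x/6)


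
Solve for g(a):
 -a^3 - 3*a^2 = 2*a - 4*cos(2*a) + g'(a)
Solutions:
 g(a) = C1 - a^4/4 - a^3 - a^2 + 2*sin(2*a)


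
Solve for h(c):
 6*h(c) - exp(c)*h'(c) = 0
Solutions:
 h(c) = C1*exp(-6*exp(-c))


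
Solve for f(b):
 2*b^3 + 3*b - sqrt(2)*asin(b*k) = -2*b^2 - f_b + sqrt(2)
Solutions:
 f(b) = C1 - b^4/2 - 2*b^3/3 - 3*b^2/2 + sqrt(2)*b + sqrt(2)*Piecewise((b*asin(b*k) + sqrt(-b^2*k^2 + 1)/k, Ne(k, 0)), (0, True))


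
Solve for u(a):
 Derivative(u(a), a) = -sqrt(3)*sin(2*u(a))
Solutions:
 u(a) = pi - acos((-C1 - exp(4*sqrt(3)*a))/(C1 - exp(4*sqrt(3)*a)))/2
 u(a) = acos((-C1 - exp(4*sqrt(3)*a))/(C1 - exp(4*sqrt(3)*a)))/2


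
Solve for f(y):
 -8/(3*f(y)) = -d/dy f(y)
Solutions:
 f(y) = -sqrt(C1 + 48*y)/3
 f(y) = sqrt(C1 + 48*y)/3


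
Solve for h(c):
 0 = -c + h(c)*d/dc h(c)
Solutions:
 h(c) = -sqrt(C1 + c^2)
 h(c) = sqrt(C1 + c^2)


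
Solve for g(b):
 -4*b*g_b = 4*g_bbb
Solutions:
 g(b) = C1 + Integral(C2*airyai(-b) + C3*airybi(-b), b)


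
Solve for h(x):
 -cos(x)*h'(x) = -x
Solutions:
 h(x) = C1 + Integral(x/cos(x), x)


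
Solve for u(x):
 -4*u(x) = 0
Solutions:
 u(x) = 0


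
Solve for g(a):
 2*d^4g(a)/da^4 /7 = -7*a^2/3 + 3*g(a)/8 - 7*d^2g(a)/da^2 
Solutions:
 g(a) = C1*exp(-a*sqrt(-49 + sqrt(2422))/2) + C2*exp(a*sqrt(-49 + sqrt(2422))/2) + C3*sin(a*sqrt(49 + sqrt(2422))/2) + C4*cos(a*sqrt(49 + sqrt(2422))/2) + 56*a^2/9 + 6272/27


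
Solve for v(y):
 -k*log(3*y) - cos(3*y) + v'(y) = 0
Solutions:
 v(y) = C1 + k*y*(log(y) - 1) + k*y*log(3) + sin(3*y)/3


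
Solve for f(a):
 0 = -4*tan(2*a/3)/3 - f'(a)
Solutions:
 f(a) = C1 + 2*log(cos(2*a/3))


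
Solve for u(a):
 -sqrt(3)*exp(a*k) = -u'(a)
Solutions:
 u(a) = C1 + sqrt(3)*exp(a*k)/k


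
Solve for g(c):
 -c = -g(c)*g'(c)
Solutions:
 g(c) = -sqrt(C1 + c^2)
 g(c) = sqrt(C1 + c^2)


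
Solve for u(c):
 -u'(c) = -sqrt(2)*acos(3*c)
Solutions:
 u(c) = C1 + sqrt(2)*(c*acos(3*c) - sqrt(1 - 9*c^2)/3)


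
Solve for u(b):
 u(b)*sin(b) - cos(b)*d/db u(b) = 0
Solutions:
 u(b) = C1/cos(b)


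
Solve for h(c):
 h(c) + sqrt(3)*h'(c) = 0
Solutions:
 h(c) = C1*exp(-sqrt(3)*c/3)


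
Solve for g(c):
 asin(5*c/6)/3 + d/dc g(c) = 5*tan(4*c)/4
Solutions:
 g(c) = C1 - c*asin(5*c/6)/3 - sqrt(36 - 25*c^2)/15 - 5*log(cos(4*c))/16


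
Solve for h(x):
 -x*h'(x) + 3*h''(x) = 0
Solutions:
 h(x) = C1 + C2*erfi(sqrt(6)*x/6)


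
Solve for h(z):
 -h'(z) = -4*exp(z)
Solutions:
 h(z) = C1 + 4*exp(z)


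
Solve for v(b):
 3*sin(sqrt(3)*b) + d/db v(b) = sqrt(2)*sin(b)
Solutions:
 v(b) = C1 - sqrt(2)*cos(b) + sqrt(3)*cos(sqrt(3)*b)


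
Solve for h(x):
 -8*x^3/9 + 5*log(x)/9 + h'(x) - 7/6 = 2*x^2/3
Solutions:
 h(x) = C1 + 2*x^4/9 + 2*x^3/9 - 5*x*log(x)/9 + 31*x/18


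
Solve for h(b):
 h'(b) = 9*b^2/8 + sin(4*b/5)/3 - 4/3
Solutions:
 h(b) = C1 + 3*b^3/8 - 4*b/3 - 5*cos(4*b/5)/12


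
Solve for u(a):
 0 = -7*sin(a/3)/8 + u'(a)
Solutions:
 u(a) = C1 - 21*cos(a/3)/8


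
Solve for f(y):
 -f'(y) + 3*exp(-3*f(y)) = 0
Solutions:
 f(y) = log(C1 + 9*y)/3
 f(y) = log((-3^(1/3) - 3^(5/6)*I)*(C1 + 3*y)^(1/3)/2)
 f(y) = log((-3^(1/3) + 3^(5/6)*I)*(C1 + 3*y)^(1/3)/2)


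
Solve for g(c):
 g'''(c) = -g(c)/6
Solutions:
 g(c) = C3*exp(-6^(2/3)*c/6) + (C1*sin(2^(2/3)*3^(1/6)*c/4) + C2*cos(2^(2/3)*3^(1/6)*c/4))*exp(6^(2/3)*c/12)


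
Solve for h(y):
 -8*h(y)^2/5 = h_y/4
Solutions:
 h(y) = 5/(C1 + 32*y)


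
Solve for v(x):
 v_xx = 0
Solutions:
 v(x) = C1 + C2*x


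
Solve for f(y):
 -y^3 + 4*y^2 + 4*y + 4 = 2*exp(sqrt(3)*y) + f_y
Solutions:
 f(y) = C1 - y^4/4 + 4*y^3/3 + 2*y^2 + 4*y - 2*sqrt(3)*exp(sqrt(3)*y)/3


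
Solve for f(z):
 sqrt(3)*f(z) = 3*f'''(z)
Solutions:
 f(z) = C3*exp(3^(5/6)*z/3) + (C1*sin(3^(1/3)*z/2) + C2*cos(3^(1/3)*z/2))*exp(-3^(5/6)*z/6)


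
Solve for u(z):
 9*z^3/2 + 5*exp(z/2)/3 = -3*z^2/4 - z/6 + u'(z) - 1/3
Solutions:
 u(z) = C1 + 9*z^4/8 + z^3/4 + z^2/12 + z/3 + 10*exp(z/2)/3


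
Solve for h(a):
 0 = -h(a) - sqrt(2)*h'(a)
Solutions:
 h(a) = C1*exp(-sqrt(2)*a/2)


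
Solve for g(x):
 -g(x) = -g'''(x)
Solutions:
 g(x) = C3*exp(x) + (C1*sin(sqrt(3)*x/2) + C2*cos(sqrt(3)*x/2))*exp(-x/2)


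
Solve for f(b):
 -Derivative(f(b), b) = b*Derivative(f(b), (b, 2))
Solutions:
 f(b) = C1 + C2*log(b)


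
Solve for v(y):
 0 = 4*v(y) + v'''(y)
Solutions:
 v(y) = C3*exp(-2^(2/3)*y) + (C1*sin(2^(2/3)*sqrt(3)*y/2) + C2*cos(2^(2/3)*sqrt(3)*y/2))*exp(2^(2/3)*y/2)


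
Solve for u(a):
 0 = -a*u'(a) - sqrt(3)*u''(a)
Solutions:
 u(a) = C1 + C2*erf(sqrt(2)*3^(3/4)*a/6)


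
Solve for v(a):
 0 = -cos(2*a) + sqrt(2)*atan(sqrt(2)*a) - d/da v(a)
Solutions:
 v(a) = C1 + sqrt(2)*(a*atan(sqrt(2)*a) - sqrt(2)*log(2*a^2 + 1)/4) - sin(2*a)/2


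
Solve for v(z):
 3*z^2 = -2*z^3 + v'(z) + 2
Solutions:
 v(z) = C1 + z^4/2 + z^3 - 2*z


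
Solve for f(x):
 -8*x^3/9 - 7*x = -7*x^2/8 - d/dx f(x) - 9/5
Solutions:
 f(x) = C1 + 2*x^4/9 - 7*x^3/24 + 7*x^2/2 - 9*x/5


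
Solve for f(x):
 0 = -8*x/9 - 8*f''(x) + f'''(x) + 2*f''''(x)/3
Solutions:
 f(x) = C1 + C2*x + C3*exp(x*(-3 + sqrt(201))/4) + C4*exp(-x*(3 + sqrt(201))/4) - x^3/54 - x^2/144


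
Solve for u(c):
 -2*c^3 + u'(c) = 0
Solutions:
 u(c) = C1 + c^4/2


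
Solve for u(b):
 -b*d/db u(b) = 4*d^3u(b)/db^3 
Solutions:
 u(b) = C1 + Integral(C2*airyai(-2^(1/3)*b/2) + C3*airybi(-2^(1/3)*b/2), b)


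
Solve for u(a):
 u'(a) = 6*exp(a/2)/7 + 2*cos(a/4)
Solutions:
 u(a) = C1 + 12*exp(a/2)/7 + 8*sin(a/4)


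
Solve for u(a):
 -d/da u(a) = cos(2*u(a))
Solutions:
 u(a) = -asin((C1 + exp(4*a))/(C1 - exp(4*a)))/2 + pi/2
 u(a) = asin((C1 + exp(4*a))/(C1 - exp(4*a)))/2
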